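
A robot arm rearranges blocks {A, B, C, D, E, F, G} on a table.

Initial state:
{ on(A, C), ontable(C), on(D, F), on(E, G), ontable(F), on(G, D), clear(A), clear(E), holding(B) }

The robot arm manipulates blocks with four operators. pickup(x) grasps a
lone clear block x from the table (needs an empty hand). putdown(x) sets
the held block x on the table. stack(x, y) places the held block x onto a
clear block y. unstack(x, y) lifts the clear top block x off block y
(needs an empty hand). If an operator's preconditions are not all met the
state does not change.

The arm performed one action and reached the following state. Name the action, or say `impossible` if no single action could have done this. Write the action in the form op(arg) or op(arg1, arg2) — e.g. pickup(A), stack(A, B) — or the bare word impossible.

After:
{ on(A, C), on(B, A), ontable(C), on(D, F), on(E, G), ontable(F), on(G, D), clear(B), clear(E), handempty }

stack(B, A)

target: towers=[C/A/B; F/D/G/E] holding=-
        putdown(B) → towers=[B; C/A; F/D/G/E] holding=-
       stack(B, A) → towers=[C/A/B; F/D/G/E] holding=-  ← match
       stack(B, E) → towers=[C/A; F/D/G/E/B] holding=-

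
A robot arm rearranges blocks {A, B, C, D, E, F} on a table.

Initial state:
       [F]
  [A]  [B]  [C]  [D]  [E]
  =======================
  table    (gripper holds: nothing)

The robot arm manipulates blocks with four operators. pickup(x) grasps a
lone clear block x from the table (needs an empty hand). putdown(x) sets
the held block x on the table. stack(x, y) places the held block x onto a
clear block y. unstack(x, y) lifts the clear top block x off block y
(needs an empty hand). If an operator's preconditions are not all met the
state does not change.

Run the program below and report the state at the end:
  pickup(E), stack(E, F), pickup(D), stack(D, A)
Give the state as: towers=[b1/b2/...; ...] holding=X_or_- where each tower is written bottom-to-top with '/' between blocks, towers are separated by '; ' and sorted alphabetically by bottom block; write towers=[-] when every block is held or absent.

step 1 (pickup(E)): towers=[A; B/F; C; D] holding=E
step 2 (stack(E, F)): towers=[A; B/F/E; C; D] holding=-
step 3 (pickup(D)): towers=[A; B/F/E; C] holding=D
step 4 (stack(D, A)): towers=[A/D; B/F/E; C] holding=-

towers=[A/D; B/F/E; C] holding=-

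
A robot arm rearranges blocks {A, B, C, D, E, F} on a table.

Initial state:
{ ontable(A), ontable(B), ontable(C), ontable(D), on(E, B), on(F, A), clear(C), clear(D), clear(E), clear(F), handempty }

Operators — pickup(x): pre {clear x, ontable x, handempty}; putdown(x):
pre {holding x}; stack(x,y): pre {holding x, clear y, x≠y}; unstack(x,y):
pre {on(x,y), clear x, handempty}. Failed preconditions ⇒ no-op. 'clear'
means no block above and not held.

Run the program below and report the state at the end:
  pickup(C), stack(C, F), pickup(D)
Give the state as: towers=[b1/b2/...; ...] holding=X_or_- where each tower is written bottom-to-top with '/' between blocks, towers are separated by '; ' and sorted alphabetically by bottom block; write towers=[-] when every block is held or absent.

towers=[A/F/C; B/E] holding=D

step 1 (pickup(C)): towers=[A/F; B/E; D] holding=C
step 2 (stack(C, F)): towers=[A/F/C; B/E; D] holding=-
step 3 (pickup(D)): towers=[A/F/C; B/E] holding=D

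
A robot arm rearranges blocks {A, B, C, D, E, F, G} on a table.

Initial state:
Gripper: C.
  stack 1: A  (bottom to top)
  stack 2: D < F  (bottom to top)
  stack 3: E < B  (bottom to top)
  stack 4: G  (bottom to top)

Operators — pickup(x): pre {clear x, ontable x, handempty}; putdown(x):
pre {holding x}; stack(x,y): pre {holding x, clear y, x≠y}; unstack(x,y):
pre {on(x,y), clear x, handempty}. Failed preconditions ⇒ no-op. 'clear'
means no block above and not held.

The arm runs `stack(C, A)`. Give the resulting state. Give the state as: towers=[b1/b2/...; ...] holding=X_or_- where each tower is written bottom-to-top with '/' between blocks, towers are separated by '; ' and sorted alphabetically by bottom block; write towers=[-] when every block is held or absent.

before: towers=[A; D/F; E/B; G] holding=C
pre[stack(C, A)]: holding(C) yes, clear(A) yes, C≠A yes
all met → apply stack(C, A)
after:  towers=[A/C; D/F; E/B; G] holding=-

towers=[A/C; D/F; E/B; G] holding=-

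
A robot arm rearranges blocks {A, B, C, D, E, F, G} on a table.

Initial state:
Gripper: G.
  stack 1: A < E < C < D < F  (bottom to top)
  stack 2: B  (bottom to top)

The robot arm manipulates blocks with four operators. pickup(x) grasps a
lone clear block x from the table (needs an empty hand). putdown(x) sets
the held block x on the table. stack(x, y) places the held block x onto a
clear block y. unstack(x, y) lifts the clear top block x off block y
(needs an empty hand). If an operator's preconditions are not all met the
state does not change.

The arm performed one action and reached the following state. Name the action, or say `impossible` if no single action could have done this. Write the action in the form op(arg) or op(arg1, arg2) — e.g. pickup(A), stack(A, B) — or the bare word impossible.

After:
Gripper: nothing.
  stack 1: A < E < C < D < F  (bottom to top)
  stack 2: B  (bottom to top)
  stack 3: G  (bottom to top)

putdown(G)

target: towers=[A/E/C/D/F; B; G] holding=-
        putdown(G) → towers=[A/E/C/D/F; B; G] holding=-  ← match
       stack(G, B) → towers=[A/E/C/D/F; B/G] holding=-
       stack(G, F) → towers=[A/E/C/D/F/G; B] holding=-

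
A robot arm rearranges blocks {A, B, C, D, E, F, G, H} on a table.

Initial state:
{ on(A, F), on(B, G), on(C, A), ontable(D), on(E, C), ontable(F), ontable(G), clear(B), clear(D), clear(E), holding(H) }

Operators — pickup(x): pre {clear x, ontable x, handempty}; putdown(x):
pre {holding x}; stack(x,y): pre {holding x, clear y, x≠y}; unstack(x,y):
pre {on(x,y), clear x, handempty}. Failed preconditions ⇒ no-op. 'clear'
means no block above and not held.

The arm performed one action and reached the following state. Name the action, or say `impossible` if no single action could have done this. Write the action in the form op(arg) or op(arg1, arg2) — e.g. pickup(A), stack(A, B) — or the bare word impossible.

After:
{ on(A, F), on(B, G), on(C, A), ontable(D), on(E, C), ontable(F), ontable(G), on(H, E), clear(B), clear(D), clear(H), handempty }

stack(H, E)

target: towers=[D; F/A/C/E/H; G/B] holding=-
        putdown(H) → towers=[D; F/A/C/E; G/B; H] holding=-
       stack(H, E) → towers=[D; F/A/C/E/H; G/B] holding=-  ← match
       stack(H, B) → towers=[D; F/A/C/E; G/B/H] holding=-
       stack(H, D) → towers=[D/H; F/A/C/E; G/B] holding=-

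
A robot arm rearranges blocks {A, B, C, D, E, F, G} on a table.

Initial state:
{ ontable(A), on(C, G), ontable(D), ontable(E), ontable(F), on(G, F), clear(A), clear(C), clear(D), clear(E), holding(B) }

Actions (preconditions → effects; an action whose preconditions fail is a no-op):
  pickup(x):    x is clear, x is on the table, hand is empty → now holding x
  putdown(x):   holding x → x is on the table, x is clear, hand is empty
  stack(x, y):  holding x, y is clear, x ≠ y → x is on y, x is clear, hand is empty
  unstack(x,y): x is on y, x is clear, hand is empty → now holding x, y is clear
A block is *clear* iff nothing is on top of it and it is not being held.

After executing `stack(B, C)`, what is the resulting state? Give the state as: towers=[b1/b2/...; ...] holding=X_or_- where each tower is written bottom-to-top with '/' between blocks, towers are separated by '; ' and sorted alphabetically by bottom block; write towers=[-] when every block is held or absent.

towers=[A; D; E; F/G/C/B] holding=-

before: towers=[A; D; E; F/G/C] holding=B
pre[stack(B, C)]: holding(B) yes, clear(C) yes, B≠C yes
all met → apply stack(B, C)
after:  towers=[A; D; E; F/G/C/B] holding=-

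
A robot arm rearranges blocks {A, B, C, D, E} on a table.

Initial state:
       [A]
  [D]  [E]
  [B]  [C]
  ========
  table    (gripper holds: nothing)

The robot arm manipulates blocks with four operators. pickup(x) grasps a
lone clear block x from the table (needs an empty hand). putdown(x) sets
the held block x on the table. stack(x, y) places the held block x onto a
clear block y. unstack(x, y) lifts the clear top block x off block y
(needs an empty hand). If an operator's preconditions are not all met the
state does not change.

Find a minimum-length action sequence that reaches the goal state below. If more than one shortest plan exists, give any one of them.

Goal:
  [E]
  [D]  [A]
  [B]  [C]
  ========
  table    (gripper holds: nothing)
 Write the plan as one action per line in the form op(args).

unstack(A, E)
putdown(A)
unstack(E, C)
stack(E, D)
pickup(A)
stack(A, C)

step 1 (unstack(A, E)): towers=[B/D; C/E] holding=A
step 2 (putdown(A)): towers=[A; B/D; C/E] holding=-
step 3 (unstack(E, C)): towers=[A; B/D; C] holding=E
step 4 (stack(E, D)): towers=[A; B/D/E; C] holding=-
step 5 (pickup(A)): towers=[B/D/E; C] holding=A
step 6 (stack(A, C)): towers=[B/D/E; C/A] holding=-
goal check: towers=[B/D/E; C/A] holding=- — reached (length 6, optimal by BFS)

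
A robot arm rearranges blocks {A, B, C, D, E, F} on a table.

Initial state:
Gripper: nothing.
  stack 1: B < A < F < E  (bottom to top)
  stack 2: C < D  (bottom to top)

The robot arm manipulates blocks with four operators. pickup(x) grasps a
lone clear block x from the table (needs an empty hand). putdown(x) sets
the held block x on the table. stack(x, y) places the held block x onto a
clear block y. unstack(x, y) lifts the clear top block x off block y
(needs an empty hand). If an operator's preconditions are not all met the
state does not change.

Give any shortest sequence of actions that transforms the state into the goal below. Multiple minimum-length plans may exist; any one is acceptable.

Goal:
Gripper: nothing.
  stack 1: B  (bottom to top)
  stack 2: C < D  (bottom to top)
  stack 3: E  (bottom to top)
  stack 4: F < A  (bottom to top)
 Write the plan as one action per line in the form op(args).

step 1 (unstack(E, F)): towers=[B/A/F; C/D] holding=E
step 2 (putdown(E)): towers=[B/A/F; C/D; E] holding=-
step 3 (unstack(F, A)): towers=[B/A; C/D; E] holding=F
step 4 (putdown(F)): towers=[B/A; C/D; E; F] holding=-
step 5 (unstack(A, B)): towers=[B; C/D; E; F] holding=A
step 6 (stack(A, F)): towers=[B; C/D; E; F/A] holding=-
goal check: towers=[B; C/D; E; F/A] holding=- — reached (length 6, optimal by BFS)

unstack(E, F)
putdown(E)
unstack(F, A)
putdown(F)
unstack(A, B)
stack(A, F)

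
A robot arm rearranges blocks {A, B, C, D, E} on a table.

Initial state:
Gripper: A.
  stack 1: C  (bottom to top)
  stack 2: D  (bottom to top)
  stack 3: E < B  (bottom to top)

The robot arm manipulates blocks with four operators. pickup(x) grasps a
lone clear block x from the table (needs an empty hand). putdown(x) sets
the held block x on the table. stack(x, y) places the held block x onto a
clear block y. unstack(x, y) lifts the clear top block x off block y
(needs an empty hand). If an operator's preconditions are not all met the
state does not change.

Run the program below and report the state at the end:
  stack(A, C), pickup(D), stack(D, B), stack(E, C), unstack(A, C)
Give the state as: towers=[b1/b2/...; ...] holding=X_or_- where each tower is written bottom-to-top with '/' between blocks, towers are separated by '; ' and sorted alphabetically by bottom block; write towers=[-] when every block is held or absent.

towers=[C; E/B/D] holding=A

step 1 (stack(A, C)): towers=[C/A; D; E/B] holding=-
step 2 (pickup(D)): towers=[C/A; E/B] holding=D
step 3 (stack(D, B)): towers=[C/A; E/B/D] holding=-
step 4 (stack(E, C)) [no-op]: towers=[C/A; E/B/D] holding=-
step 5 (unstack(A, C)): towers=[C; E/B/D] holding=A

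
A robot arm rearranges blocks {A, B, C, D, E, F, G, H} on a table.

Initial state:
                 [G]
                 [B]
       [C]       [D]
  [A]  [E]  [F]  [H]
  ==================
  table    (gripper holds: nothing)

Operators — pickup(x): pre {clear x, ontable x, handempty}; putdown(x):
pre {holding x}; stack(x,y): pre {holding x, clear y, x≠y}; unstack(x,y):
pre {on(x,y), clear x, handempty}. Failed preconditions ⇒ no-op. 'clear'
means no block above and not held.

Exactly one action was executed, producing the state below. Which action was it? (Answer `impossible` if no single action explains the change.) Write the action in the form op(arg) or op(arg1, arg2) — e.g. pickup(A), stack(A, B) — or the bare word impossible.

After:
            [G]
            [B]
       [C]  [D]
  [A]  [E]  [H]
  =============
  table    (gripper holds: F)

target: towers=[A; E/C; H/D/B/G] holding=F
     unstack(G, B) → towers=[A; E/C; F; H/D/B] holding=G
         pickup(A) → towers=[E/C; F; H/D/B/G] holding=A
         pickup(F) → towers=[A; E/C; H/D/B/G] holding=F  ← match
     unstack(C, E) → towers=[A; E; F; H/D/B/G] holding=C

pickup(F)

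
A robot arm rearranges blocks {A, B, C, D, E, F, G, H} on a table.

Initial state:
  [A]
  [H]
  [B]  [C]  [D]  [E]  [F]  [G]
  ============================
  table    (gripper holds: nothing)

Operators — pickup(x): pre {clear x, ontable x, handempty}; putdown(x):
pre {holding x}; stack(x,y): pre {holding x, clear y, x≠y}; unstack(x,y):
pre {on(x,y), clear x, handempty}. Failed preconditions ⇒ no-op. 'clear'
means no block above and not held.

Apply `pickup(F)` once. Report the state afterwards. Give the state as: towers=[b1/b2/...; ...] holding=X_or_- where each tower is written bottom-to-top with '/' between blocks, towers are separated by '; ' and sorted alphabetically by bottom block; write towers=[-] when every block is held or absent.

towers=[B/H/A; C; D; E; G] holding=F

before: towers=[B/H/A; C; D; E; F; G] holding=-
pre[pickup(F)]: clear(F) ok, ontable(F) ok, handempty ok
all met → apply pickup(F)
after:  towers=[B/H/A; C; D; E; G] holding=F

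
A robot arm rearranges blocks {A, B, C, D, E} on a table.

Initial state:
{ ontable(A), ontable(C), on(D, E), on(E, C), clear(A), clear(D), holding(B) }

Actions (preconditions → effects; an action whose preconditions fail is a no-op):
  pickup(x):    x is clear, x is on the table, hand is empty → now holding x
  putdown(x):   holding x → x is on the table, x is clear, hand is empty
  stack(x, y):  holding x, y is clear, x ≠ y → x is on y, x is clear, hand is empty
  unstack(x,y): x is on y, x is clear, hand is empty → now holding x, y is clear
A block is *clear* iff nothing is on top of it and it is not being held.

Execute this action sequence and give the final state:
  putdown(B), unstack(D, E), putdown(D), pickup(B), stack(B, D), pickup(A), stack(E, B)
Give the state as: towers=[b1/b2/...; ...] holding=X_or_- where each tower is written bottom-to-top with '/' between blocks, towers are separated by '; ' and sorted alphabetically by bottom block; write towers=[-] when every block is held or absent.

step 1 (putdown(B)): towers=[A; B; C/E/D] holding=-
step 2 (unstack(D, E)): towers=[A; B; C/E] holding=D
step 3 (putdown(D)): towers=[A; B; C/E; D] holding=-
step 4 (pickup(B)): towers=[A; C/E; D] holding=B
step 5 (stack(B, D)): towers=[A; C/E; D/B] holding=-
step 6 (pickup(A)): towers=[C/E; D/B] holding=A
step 7 (stack(E, B)) [no-op]: towers=[C/E; D/B] holding=A

towers=[C/E; D/B] holding=A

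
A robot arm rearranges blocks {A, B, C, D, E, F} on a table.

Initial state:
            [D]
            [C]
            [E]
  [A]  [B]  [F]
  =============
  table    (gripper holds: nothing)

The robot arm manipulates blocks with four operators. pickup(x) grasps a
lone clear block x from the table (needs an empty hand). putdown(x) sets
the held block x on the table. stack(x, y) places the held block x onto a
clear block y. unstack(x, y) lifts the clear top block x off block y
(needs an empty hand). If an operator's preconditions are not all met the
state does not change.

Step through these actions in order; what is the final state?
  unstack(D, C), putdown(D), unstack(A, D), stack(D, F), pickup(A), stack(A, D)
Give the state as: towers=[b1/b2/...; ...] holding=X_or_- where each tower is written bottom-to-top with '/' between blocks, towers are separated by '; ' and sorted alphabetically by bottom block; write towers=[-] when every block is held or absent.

towers=[B; D/A; F/E/C] holding=-

step 1 (unstack(D, C)): towers=[A; B; F/E/C] holding=D
step 2 (putdown(D)): towers=[A; B; D; F/E/C] holding=-
step 3 (unstack(A, D)) [no-op]: towers=[A; B; D; F/E/C] holding=-
step 4 (stack(D, F)) [no-op]: towers=[A; B; D; F/E/C] holding=-
step 5 (pickup(A)): towers=[B; D; F/E/C] holding=A
step 6 (stack(A, D)): towers=[B; D/A; F/E/C] holding=-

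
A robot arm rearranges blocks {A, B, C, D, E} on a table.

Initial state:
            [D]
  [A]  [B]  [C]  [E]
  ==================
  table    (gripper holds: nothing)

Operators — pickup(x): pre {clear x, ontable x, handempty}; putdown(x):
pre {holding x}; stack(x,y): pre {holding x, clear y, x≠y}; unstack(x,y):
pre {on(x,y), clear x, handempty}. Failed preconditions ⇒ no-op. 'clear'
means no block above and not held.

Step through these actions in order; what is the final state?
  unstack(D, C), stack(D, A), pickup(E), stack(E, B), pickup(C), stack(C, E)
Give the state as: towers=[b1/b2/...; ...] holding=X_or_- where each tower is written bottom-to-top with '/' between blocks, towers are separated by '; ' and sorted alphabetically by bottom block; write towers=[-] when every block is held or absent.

towers=[A/D; B/E/C] holding=-

step 1 (unstack(D, C)): towers=[A; B; C; E] holding=D
step 2 (stack(D, A)): towers=[A/D; B; C; E] holding=-
step 3 (pickup(E)): towers=[A/D; B; C] holding=E
step 4 (stack(E, B)): towers=[A/D; B/E; C] holding=-
step 5 (pickup(C)): towers=[A/D; B/E] holding=C
step 6 (stack(C, E)): towers=[A/D; B/E/C] holding=-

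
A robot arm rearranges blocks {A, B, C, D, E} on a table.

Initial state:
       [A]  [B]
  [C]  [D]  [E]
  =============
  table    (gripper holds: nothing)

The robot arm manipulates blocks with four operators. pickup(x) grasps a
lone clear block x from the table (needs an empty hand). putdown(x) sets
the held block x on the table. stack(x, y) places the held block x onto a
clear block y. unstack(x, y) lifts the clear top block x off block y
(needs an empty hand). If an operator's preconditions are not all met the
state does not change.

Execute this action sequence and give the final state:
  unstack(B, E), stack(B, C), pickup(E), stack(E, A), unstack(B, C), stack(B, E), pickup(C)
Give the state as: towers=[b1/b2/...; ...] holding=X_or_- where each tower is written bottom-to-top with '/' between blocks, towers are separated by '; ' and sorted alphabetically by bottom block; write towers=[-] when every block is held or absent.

step 1 (unstack(B, E)): towers=[C; D/A; E] holding=B
step 2 (stack(B, C)): towers=[C/B; D/A; E] holding=-
step 3 (pickup(E)): towers=[C/B; D/A] holding=E
step 4 (stack(E, A)): towers=[C/B; D/A/E] holding=-
step 5 (unstack(B, C)): towers=[C; D/A/E] holding=B
step 6 (stack(B, E)): towers=[C; D/A/E/B] holding=-
step 7 (pickup(C)): towers=[D/A/E/B] holding=C

towers=[D/A/E/B] holding=C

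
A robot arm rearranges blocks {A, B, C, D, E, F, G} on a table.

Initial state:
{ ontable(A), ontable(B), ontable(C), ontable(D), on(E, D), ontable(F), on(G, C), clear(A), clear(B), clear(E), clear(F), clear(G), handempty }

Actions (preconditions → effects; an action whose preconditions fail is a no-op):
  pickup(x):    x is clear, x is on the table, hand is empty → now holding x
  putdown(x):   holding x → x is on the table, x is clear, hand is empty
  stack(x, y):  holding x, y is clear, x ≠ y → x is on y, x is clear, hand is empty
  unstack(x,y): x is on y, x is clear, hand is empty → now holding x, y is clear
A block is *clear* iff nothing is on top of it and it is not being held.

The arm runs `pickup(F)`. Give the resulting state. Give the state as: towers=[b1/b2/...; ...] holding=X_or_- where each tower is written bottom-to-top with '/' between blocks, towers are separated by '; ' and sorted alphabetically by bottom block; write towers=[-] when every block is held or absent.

before: towers=[A; B; C/G; D/E; F] holding=-
pre[pickup(F)]: clear(F) yes, ontable(F) yes, handempty yes
all met → apply pickup(F)
after:  towers=[A; B; C/G; D/E] holding=F

towers=[A; B; C/G; D/E] holding=F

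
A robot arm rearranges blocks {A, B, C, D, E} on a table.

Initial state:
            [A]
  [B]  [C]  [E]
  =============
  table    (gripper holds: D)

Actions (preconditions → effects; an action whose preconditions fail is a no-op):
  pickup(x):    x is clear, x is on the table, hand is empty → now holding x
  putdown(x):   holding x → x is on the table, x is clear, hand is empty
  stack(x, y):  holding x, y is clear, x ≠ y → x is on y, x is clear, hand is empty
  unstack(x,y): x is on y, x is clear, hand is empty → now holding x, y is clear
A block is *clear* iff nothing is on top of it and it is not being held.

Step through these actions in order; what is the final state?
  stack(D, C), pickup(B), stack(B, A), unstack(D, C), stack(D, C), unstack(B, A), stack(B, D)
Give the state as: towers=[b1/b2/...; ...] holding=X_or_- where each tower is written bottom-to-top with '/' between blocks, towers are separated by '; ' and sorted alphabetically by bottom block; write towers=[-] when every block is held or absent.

step 1 (stack(D, C)): towers=[B; C/D; E/A] holding=-
step 2 (pickup(B)): towers=[C/D; E/A] holding=B
step 3 (stack(B, A)): towers=[C/D; E/A/B] holding=-
step 4 (unstack(D, C)): towers=[C; E/A/B] holding=D
step 5 (stack(D, C)): towers=[C/D; E/A/B] holding=-
step 6 (unstack(B, A)): towers=[C/D; E/A] holding=B
step 7 (stack(B, D)): towers=[C/D/B; E/A] holding=-

towers=[C/D/B; E/A] holding=-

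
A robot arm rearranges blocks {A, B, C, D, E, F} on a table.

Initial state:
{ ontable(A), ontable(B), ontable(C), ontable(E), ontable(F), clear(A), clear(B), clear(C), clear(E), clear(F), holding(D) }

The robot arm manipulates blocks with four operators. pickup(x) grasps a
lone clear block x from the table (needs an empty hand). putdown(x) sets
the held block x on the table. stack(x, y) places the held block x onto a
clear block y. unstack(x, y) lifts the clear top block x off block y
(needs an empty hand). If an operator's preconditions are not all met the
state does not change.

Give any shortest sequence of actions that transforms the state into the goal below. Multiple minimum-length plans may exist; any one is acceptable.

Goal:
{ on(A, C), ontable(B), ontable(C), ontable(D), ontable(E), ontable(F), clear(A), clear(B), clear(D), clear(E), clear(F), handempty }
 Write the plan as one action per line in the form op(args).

step 1 (putdown(D)): towers=[A; B; C; D; E; F] holding=-
step 2 (pickup(A)): towers=[B; C; D; E; F] holding=A
step 3 (stack(A, C)): towers=[B; C/A; D; E; F] holding=-
goal check: towers=[B; C/A; D; E; F] holding=- — reached (length 3, optimal by BFS)

putdown(D)
pickup(A)
stack(A, C)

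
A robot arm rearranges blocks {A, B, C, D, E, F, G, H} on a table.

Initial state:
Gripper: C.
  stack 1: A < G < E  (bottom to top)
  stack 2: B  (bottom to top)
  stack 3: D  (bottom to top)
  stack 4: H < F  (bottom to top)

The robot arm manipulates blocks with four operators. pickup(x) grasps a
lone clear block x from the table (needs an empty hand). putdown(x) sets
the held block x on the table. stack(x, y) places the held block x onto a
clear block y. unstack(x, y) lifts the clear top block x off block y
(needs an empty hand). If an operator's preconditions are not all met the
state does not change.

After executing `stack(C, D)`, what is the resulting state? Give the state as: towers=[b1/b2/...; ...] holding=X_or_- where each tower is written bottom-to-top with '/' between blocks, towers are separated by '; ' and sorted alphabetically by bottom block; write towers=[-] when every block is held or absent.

towers=[A/G/E; B; D/C; H/F] holding=-

before: towers=[A/G/E; B; D; H/F] holding=C
pre[stack(C, D)]: holding(C) ok, clear(D) ok, C≠D ok
all met → apply stack(C, D)
after:  towers=[A/G/E; B; D/C; H/F] holding=-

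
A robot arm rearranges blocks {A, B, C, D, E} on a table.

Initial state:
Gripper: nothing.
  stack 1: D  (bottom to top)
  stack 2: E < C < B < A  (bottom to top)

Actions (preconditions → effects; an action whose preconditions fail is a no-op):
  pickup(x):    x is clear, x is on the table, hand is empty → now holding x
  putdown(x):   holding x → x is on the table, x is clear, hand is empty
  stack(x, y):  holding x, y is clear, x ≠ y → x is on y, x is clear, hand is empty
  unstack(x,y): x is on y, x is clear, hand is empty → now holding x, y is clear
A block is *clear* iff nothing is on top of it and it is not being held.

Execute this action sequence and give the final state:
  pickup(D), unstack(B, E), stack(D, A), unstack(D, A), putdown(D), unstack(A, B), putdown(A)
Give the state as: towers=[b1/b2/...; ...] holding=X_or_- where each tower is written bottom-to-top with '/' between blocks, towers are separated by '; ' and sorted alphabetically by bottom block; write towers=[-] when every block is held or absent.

step 1 (pickup(D)): towers=[E/C/B/A] holding=D
step 2 (unstack(B, E)) [no-op]: towers=[E/C/B/A] holding=D
step 3 (stack(D, A)): towers=[E/C/B/A/D] holding=-
step 4 (unstack(D, A)): towers=[E/C/B/A] holding=D
step 5 (putdown(D)): towers=[D; E/C/B/A] holding=-
step 6 (unstack(A, B)): towers=[D; E/C/B] holding=A
step 7 (putdown(A)): towers=[A; D; E/C/B] holding=-

towers=[A; D; E/C/B] holding=-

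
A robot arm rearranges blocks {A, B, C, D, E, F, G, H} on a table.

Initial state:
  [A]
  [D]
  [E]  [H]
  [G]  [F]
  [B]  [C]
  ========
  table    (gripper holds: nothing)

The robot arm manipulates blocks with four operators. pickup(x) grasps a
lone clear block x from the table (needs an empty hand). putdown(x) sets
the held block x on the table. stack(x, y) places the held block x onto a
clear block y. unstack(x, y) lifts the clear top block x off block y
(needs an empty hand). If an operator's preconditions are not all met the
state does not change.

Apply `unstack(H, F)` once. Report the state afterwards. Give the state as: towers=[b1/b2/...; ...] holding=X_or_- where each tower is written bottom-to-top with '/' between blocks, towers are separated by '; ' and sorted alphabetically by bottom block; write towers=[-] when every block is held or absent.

towers=[B/G/E/D/A; C/F] holding=H

before: towers=[B/G/E/D/A; C/F/H] holding=-
pre[unstack(H, F)]: on(H,F) ok, clear(H) ok, handempty ok
all met → apply unstack(H, F)
after:  towers=[B/G/E/D/A; C/F] holding=H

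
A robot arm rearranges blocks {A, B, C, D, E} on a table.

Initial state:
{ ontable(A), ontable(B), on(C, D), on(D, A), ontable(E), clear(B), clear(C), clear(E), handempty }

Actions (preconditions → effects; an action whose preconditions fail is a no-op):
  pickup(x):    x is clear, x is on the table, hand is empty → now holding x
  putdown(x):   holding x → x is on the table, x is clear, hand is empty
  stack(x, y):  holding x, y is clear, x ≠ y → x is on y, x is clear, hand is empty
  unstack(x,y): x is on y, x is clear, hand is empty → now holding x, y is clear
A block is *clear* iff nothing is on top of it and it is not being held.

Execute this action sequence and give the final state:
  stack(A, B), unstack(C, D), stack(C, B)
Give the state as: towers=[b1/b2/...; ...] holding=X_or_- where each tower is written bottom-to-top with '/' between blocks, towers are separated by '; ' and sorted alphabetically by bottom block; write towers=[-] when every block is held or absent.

towers=[A/D; B/C; E] holding=-

step 1 (stack(A, B)) [no-op]: towers=[A/D/C; B; E] holding=-
step 2 (unstack(C, D)): towers=[A/D; B; E] holding=C
step 3 (stack(C, B)): towers=[A/D; B/C; E] holding=-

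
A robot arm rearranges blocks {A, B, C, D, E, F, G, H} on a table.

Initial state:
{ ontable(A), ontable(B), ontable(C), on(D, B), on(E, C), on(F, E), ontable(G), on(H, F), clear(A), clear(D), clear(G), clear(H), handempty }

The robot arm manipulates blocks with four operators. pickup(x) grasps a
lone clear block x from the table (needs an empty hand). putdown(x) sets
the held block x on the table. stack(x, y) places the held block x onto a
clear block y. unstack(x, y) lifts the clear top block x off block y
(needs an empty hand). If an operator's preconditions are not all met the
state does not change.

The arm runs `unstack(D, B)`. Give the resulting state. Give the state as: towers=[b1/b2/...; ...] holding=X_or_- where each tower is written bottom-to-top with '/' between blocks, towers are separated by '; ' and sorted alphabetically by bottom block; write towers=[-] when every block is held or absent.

before: towers=[A; B/D; C/E/F/H; G] holding=-
pre[unstack(D, B)]: on(D,B) ok, clear(D) ok, handempty ok
all met → apply unstack(D, B)
after:  towers=[A; B; C/E/F/H; G] holding=D

towers=[A; B; C/E/F/H; G] holding=D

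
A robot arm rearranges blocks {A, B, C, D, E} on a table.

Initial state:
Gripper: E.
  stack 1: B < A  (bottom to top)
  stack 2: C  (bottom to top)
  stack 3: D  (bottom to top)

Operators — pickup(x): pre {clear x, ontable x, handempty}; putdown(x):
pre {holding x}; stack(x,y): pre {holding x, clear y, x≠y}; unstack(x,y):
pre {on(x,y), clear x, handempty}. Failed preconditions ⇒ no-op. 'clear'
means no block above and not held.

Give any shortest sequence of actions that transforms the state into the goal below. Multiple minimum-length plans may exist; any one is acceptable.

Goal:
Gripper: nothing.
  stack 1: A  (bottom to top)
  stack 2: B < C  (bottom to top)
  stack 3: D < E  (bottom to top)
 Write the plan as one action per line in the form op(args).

step 1 (stack(E, D)): towers=[B/A; C; D/E] holding=-
step 2 (unstack(A, B)): towers=[B; C; D/E] holding=A
step 3 (putdown(A)): towers=[A; B; C; D/E] holding=-
step 4 (pickup(C)): towers=[A; B; D/E] holding=C
step 5 (stack(C, B)): towers=[A; B/C; D/E] holding=-
goal check: towers=[A; B/C; D/E] holding=- — reached (length 5, optimal by BFS)

stack(E, D)
unstack(A, B)
putdown(A)
pickup(C)
stack(C, B)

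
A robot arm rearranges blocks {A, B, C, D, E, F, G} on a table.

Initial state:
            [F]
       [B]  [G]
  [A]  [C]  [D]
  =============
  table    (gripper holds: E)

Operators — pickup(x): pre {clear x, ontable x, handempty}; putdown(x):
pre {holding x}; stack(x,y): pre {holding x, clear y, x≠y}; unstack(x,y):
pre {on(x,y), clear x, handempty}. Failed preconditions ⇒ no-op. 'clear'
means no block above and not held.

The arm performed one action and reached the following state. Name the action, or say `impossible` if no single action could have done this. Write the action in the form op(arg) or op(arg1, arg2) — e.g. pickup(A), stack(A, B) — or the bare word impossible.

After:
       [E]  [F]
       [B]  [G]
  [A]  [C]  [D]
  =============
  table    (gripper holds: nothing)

stack(E, B)

target: towers=[A; C/B/E; D/G/F] holding=-
        putdown(E) → towers=[A; C/B; D/G/F; E] holding=-
       stack(E, B) → towers=[A; C/B/E; D/G/F] holding=-  ← match
       stack(E, F) → towers=[A; C/B; D/G/F/E] holding=-
       stack(E, A) → towers=[A/E; C/B; D/G/F] holding=-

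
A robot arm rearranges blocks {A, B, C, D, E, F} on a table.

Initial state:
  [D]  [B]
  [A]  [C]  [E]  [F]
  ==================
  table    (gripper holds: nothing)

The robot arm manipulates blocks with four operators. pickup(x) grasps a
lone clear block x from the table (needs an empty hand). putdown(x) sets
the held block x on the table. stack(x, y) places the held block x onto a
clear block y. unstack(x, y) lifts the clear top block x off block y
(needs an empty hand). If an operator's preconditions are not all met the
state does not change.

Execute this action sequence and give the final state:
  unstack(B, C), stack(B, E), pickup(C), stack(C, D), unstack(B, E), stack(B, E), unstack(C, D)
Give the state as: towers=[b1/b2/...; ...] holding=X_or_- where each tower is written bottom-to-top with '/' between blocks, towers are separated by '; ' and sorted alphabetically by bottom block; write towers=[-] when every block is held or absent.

step 1 (unstack(B, C)): towers=[A/D; C; E; F] holding=B
step 2 (stack(B, E)): towers=[A/D; C; E/B; F] holding=-
step 3 (pickup(C)): towers=[A/D; E/B; F] holding=C
step 4 (stack(C, D)): towers=[A/D/C; E/B; F] holding=-
step 5 (unstack(B, E)): towers=[A/D/C; E; F] holding=B
step 6 (stack(B, E)): towers=[A/D/C; E/B; F] holding=-
step 7 (unstack(C, D)): towers=[A/D; E/B; F] holding=C

towers=[A/D; E/B; F] holding=C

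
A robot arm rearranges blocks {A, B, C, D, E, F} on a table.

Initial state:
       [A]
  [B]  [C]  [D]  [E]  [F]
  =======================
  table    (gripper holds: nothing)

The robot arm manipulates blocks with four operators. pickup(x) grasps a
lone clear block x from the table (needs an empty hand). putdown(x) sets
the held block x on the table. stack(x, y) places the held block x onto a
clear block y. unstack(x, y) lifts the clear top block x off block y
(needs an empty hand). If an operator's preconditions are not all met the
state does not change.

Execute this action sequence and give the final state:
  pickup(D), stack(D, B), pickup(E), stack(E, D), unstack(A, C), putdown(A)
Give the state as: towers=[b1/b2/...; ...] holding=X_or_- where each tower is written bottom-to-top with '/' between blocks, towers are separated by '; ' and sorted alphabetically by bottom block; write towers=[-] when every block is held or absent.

step 1 (pickup(D)): towers=[B; C/A; E; F] holding=D
step 2 (stack(D, B)): towers=[B/D; C/A; E; F] holding=-
step 3 (pickup(E)): towers=[B/D; C/A; F] holding=E
step 4 (stack(E, D)): towers=[B/D/E; C/A; F] holding=-
step 5 (unstack(A, C)): towers=[B/D/E; C; F] holding=A
step 6 (putdown(A)): towers=[A; B/D/E; C; F] holding=-

towers=[A; B/D/E; C; F] holding=-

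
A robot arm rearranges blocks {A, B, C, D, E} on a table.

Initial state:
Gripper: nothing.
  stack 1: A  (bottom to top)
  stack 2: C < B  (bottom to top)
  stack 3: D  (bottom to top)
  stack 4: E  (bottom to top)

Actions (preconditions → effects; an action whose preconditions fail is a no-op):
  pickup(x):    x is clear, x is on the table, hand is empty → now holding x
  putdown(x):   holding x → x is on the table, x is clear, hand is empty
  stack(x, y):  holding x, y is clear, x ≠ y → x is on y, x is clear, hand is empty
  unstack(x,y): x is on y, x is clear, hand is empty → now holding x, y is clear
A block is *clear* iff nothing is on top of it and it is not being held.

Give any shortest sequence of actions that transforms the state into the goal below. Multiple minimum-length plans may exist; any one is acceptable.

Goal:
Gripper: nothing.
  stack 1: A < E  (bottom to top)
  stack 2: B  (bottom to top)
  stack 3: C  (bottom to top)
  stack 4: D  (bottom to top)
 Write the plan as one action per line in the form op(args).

unstack(B, C)
putdown(B)
pickup(E)
stack(E, A)

step 1 (unstack(B, C)): towers=[A; C; D; E] holding=B
step 2 (putdown(B)): towers=[A; B; C; D; E] holding=-
step 3 (pickup(E)): towers=[A; B; C; D] holding=E
step 4 (stack(E, A)): towers=[A/E; B; C; D] holding=-
goal check: towers=[A/E; B; C; D] holding=- — reached (length 4, optimal by BFS)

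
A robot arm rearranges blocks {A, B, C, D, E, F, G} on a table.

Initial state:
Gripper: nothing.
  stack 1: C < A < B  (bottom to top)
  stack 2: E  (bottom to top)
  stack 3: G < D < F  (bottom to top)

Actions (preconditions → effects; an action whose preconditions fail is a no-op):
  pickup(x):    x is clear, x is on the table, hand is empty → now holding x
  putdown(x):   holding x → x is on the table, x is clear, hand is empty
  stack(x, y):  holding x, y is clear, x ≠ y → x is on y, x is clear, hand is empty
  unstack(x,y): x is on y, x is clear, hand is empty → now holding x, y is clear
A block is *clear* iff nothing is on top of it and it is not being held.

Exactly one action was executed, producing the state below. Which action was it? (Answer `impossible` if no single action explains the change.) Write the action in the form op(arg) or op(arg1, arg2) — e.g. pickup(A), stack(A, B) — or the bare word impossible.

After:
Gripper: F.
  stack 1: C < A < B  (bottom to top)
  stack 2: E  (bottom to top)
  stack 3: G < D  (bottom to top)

target: towers=[C/A/B; E; G/D] holding=F
     unstack(B, A) → towers=[C/A; E; G/D/F] holding=B
     unstack(F, D) → towers=[C/A/B; E; G/D] holding=F  ← match
         pickup(E) → towers=[C/A/B; G/D/F] holding=E

unstack(F, D)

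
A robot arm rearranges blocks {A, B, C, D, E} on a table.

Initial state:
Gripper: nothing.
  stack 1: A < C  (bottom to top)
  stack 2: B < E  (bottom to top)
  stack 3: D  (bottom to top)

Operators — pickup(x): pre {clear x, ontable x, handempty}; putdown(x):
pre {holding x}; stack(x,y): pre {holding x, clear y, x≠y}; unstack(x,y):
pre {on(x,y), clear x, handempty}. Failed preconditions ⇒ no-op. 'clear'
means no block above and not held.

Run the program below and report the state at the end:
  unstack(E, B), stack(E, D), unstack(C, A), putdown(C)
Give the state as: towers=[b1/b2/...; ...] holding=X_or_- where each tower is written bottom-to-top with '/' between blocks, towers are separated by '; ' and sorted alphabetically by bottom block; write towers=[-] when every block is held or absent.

step 1 (unstack(E, B)): towers=[A/C; B; D] holding=E
step 2 (stack(E, D)): towers=[A/C; B; D/E] holding=-
step 3 (unstack(C, A)): towers=[A; B; D/E] holding=C
step 4 (putdown(C)): towers=[A; B; C; D/E] holding=-

towers=[A; B; C; D/E] holding=-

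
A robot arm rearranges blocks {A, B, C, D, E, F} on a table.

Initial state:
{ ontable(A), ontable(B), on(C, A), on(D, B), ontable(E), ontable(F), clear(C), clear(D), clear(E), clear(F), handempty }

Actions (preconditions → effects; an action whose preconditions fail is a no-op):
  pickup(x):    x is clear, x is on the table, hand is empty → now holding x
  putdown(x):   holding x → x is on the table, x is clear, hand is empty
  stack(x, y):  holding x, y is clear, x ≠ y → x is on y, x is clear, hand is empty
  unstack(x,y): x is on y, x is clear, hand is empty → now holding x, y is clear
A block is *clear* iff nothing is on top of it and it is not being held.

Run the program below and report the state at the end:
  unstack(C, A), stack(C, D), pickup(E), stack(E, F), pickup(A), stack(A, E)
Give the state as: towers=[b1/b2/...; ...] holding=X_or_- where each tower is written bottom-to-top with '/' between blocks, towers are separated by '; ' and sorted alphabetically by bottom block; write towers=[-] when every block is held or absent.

towers=[B/D/C; F/E/A] holding=-

step 1 (unstack(C, A)): towers=[A; B/D; E; F] holding=C
step 2 (stack(C, D)): towers=[A; B/D/C; E; F] holding=-
step 3 (pickup(E)): towers=[A; B/D/C; F] holding=E
step 4 (stack(E, F)): towers=[A; B/D/C; F/E] holding=-
step 5 (pickup(A)): towers=[B/D/C; F/E] holding=A
step 6 (stack(A, E)): towers=[B/D/C; F/E/A] holding=-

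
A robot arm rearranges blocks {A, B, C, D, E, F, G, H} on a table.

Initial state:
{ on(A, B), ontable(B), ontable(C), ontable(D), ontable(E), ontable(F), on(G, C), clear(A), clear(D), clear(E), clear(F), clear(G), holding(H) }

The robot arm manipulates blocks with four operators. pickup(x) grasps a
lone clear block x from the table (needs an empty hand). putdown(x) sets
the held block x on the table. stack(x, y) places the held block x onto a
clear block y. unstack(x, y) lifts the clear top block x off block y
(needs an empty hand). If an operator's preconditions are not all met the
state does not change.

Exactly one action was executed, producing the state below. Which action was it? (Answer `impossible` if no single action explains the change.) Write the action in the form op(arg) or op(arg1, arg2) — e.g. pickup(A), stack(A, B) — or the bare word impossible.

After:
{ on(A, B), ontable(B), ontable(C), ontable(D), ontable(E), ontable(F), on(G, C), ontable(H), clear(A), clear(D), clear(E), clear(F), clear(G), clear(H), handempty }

target: towers=[B/A; C/G; D; E; F; H] holding=-
        putdown(H) → towers=[B/A; C/G; D; E; F; H] holding=-  ← match
       stack(H, G) → towers=[B/A; C/G/H; D; E; F] holding=-
       stack(H, A) → towers=[B/A/H; C/G; D; E; F] holding=-
       stack(H, E) → towers=[B/A; C/G; D; E/H; F] holding=-
       stack(H, F) → towers=[B/A; C/G; D; E; F/H] holding=-
       stack(H, D) → towers=[B/A; C/G; D/H; E; F] holding=-

putdown(H)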